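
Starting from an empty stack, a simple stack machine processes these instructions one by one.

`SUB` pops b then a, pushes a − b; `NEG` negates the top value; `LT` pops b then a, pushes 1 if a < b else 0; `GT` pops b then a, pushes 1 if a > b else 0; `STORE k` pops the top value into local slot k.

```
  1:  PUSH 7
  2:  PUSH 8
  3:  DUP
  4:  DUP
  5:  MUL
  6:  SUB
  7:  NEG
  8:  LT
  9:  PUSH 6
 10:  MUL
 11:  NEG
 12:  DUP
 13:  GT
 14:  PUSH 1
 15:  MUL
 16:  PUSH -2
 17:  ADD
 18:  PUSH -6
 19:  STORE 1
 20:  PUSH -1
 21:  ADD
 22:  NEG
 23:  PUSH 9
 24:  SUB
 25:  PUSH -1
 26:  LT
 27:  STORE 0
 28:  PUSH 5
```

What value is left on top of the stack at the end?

PUSH 7  -> [7]
PUSH 8  -> [7, 8]
DUP     -> [7, 8, 8]
DUP     -> [7, 8, 8, 8]
MUL     -> [7, 8, 64]
SUB     -> [7, -56]
NEG     -> [7, 56]
LT      -> [1]
PUSH 6  -> [1, 6]
MUL     -> [6]
NEG     -> [-6]
DUP     -> [-6, -6]
GT      -> [0]
PUSH 1  -> [0, 1]
MUL     -> [0]
PUSH -2 -> [0, -2]
ADD     -> [-2]
PUSH -6 -> [-2, -6]
STORE 1 -> [-2]
PUSH -1 -> [-2, -1]
ADD     -> [-3]
NEG     -> [3]
PUSH 9  -> [3, 9]
SUB     -> [-6]
PUSH -1 -> [-6, -1]
LT      -> [1]
STORE 0 -> []
PUSH 5  -> [5]

5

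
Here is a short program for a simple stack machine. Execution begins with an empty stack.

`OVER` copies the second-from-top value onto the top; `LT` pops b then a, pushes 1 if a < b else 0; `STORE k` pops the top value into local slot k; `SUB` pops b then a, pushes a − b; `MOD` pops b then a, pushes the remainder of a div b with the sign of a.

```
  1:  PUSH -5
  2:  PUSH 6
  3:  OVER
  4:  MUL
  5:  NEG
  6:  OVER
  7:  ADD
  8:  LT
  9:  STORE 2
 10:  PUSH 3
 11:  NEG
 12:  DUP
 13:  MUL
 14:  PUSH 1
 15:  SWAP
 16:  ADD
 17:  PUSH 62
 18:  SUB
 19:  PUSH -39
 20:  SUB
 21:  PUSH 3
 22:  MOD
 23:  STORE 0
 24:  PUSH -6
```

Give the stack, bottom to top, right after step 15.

[1, 9]

PUSH -5 -> -5
PUSH 6  -> -5 6
OVER    -> -5 6 -5
MUL     -> -5 -30
NEG     -> -5 30
OVER    -> -5 30 -5
ADD     -> -5 25
LT      -> 1
STORE 2 -> (empty)
PUSH 3  -> 3
NEG     -> -3
DUP     -> -3 -3
MUL     -> 9
PUSH 1  -> 9 1
SWAP    -> 1 9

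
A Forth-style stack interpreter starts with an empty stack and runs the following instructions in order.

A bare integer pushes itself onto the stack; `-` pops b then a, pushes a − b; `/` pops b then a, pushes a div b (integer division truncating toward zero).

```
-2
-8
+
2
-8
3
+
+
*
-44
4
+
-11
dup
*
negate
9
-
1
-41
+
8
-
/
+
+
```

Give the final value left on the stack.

-2     → -2
-8     → -2 -8
+      → -10
2      → -10 2
-8     → -10 2 -8
3      → -10 2 -8 3
+      → -10 2 -5
+      → -10 -3
*      → 30
-44    → 30 -44
4      → 30 -44 4
+      → 30 -40
-11    → 30 -40 -11
dup    → 30 -40 -11 -11
*      → 30 -40 121
negate → 30 -40 -121
9      → 30 -40 -121 9
-      → 30 -40 -130
1      → 30 -40 -130 1
-41    → 30 -40 -130 1 -41
+      → 30 -40 -130 -40
8      → 30 -40 -130 -40 8
-      → 30 -40 -130 -48
/      → 30 -40 2
+      → 30 -38
+      → -8

-8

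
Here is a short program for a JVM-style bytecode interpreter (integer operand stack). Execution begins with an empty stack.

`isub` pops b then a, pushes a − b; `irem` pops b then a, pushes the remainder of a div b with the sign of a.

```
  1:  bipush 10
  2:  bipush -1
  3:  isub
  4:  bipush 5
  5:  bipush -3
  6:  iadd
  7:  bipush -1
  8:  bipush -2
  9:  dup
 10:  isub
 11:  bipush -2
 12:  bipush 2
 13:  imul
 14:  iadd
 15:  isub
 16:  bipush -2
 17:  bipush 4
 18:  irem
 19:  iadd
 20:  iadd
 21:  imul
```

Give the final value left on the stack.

bipush 10  10
bipush -1  10 -1
isub       11
bipush 5   11 5
bipush -3  11 5 -3
iadd       11 2
bipush -1  11 2 -1
bipush -2  11 2 -1 -2
dup        11 2 -1 -2 -2
isub       11 2 -1 0
bipush -2  11 2 -1 0 -2
bipush 2   11 2 -1 0 -2 2
imul       11 2 -1 0 -4
iadd       11 2 -1 -4
isub       11 2 3
bipush -2  11 2 3 -2
bipush 4   11 2 3 -2 4
irem       11 2 3 -2
iadd       11 2 1
iadd       11 3
imul       33

33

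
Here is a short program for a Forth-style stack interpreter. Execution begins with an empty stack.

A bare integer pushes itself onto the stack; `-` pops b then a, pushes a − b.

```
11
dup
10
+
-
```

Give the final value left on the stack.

11  -> [11]
dup -> [11, 11]
10  -> [11, 11, 10]
+   -> [11, 21]
-   -> [-10]

-10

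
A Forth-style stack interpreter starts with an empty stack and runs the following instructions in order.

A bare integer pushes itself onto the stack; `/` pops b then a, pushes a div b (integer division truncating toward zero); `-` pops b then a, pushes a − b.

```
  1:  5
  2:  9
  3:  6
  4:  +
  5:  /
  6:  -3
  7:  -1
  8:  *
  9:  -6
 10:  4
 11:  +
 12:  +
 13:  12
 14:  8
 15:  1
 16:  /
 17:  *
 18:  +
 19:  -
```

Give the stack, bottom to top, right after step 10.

[0, 3, -6, 4]

5  → [5]
9  → [5, 9]
6  → [5, 9, 6]
+  → [5, 15]
/  → [0]
-3 → [0, -3]
-1 → [0, -3, -1]
*  → [0, 3]
-6 → [0, 3, -6]
4  → [0, 3, -6, 4]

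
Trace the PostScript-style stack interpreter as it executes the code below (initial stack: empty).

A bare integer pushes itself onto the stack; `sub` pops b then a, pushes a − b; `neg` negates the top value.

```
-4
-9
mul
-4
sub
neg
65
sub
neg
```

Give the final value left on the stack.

-4  → [-4]
-9  → [-4, -9]
mul → [36]
-4  → [36, -4]
sub → [40]
neg → [-40]
65  → [-40, 65]
sub → [-105]
neg → [105]

105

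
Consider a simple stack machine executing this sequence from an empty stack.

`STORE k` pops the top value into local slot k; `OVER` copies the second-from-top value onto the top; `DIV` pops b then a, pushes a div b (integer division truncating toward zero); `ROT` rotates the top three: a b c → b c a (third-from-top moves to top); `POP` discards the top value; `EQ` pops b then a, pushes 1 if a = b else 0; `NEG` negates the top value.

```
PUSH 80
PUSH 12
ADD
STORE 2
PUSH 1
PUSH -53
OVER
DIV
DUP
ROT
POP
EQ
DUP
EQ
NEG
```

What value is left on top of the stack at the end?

PUSH 80  → [80]
PUSH 12  → [80, 12]
ADD      → [92]
STORE 2  → []
PUSH 1   → [1]
PUSH -53 → [1, -53]
OVER     → [1, -53, 1]
DIV      → [1, -53]
DUP      → [1, -53, -53]
ROT      → [-53, -53, 1]
POP      → [-53, -53]
EQ       → [1]
DUP      → [1, 1]
EQ       → [1]
NEG      → [-1]

-1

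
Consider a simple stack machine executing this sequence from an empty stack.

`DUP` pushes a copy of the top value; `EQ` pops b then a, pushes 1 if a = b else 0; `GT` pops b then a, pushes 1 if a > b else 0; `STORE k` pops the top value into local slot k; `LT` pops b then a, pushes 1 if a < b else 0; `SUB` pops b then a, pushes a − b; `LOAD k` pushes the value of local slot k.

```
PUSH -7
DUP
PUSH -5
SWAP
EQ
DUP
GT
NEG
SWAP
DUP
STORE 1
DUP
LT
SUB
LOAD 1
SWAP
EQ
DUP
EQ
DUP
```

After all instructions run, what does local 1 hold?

PUSH -7 : -7
DUP     : -7 -7
PUSH -5 : -7 -7 -5
SWAP    : -7 -5 -7
EQ      : -7 0
DUP     : -7 0 0
GT      : -7 0
NEG     : -7 0
SWAP    : 0 -7
DUP     : 0 -7 -7
STORE 1 : 0 -7
DUP     : 0 -7 -7
LT      : 0 0
SUB     : 0
LOAD 1  : 0 -7
SWAP    : -7 0
EQ      : 0
DUP     : 0 0
EQ      : 1
DUP     : 1 1

-7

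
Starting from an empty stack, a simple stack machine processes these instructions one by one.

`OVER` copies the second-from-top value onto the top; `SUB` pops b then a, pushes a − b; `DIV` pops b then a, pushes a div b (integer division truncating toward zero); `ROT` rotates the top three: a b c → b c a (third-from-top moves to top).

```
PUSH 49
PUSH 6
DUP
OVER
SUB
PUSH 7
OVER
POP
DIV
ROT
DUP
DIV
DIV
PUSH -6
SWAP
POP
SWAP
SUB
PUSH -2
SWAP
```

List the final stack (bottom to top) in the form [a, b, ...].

PUSH 49  49
PUSH 6   49 6
DUP      49 6 6
OVER     49 6 6 6
SUB      49 6 0
PUSH 7   49 6 0 7
OVER     49 6 0 7 0
POP      49 6 0 7
DIV      49 6 0
ROT      6 0 49
DUP      6 0 49 49
DIV      6 0 1
DIV      6 0
PUSH -6  6 0 -6
SWAP     6 -6 0
POP      6 -6
SWAP     -6 6
SUB      -12
PUSH -2  -12 -2
SWAP     -2 -12

[-2, -12]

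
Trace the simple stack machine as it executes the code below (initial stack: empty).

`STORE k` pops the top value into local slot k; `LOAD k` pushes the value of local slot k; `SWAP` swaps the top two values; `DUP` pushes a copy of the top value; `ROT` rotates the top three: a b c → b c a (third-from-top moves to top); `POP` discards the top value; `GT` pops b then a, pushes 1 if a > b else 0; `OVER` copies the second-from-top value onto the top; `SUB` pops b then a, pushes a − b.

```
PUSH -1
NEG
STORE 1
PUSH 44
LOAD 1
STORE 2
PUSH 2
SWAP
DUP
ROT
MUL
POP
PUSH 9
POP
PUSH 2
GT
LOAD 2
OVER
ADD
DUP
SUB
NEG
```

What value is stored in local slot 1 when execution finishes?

1

PUSH -1 -> [-1]
NEG     -> [1]
STORE 1 -> []
PUSH 44 -> [44]
LOAD 1  -> [44, 1]
STORE 2 -> [44]
PUSH 2  -> [44, 2]
SWAP    -> [2, 44]
DUP     -> [2, 44, 44]
ROT     -> [44, 44, 2]
MUL     -> [44, 88]
POP     -> [44]
PUSH 9  -> [44, 9]
POP     -> [44]
PUSH 2  -> [44, 2]
GT      -> [1]
LOAD 2  -> [1, 1]
OVER    -> [1, 1, 1]
ADD     -> [1, 2]
DUP     -> [1, 2, 2]
SUB     -> [1, 0]
NEG     -> [1, 0]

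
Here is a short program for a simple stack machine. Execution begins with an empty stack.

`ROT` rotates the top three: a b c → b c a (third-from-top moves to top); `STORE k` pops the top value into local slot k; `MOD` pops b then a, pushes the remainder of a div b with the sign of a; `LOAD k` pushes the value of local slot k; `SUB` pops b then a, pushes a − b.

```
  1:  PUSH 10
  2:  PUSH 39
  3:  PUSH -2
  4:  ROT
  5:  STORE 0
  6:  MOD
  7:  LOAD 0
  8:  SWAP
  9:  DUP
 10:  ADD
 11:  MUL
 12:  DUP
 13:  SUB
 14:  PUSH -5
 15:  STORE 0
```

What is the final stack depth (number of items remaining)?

PUSH 10 : 10
PUSH 39 : 10 39
PUSH -2 : 10 39 -2
ROT     : 39 -2 10
STORE 0 : 39 -2
MOD     : 1
LOAD 0  : 1 10
SWAP    : 10 1
DUP     : 10 1 1
ADD     : 10 2
MUL     : 20
DUP     : 20 20
SUB     : 0
PUSH -5 : 0 -5
STORE 0 : 0

1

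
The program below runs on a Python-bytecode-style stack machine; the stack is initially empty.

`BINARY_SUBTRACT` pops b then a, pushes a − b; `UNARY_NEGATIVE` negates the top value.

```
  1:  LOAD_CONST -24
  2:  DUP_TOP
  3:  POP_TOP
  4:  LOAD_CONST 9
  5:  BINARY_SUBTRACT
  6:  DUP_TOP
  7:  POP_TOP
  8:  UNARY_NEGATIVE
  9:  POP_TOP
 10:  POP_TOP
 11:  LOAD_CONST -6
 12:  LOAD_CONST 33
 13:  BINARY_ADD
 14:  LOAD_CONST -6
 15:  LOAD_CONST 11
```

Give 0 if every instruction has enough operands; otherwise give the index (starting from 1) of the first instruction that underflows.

10

LOAD_CONST -24   [-24]
DUP_TOP          [-24, -24]
POP_TOP          [-24]
LOAD_CONST 9     [-24, 9]
BINARY_SUBTRACT  [-33]
DUP_TOP          [-33, -33]
POP_TOP          [-33]
UNARY_NEGATIVE   [33]
POP_TOP          []
POP_TOP  — needs 1 operand, stack has 0 → underflow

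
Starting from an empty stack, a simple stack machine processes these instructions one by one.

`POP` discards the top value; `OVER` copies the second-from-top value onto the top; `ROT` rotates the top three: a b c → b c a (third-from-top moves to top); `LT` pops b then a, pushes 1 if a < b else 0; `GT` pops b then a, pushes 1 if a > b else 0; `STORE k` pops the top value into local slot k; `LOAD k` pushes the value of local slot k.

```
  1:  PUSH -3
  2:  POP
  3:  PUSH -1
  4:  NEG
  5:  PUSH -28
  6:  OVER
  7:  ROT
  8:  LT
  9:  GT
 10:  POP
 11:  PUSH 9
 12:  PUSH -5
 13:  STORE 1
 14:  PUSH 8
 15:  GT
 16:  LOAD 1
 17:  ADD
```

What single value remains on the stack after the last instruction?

PUSH -3  : -3
POP      : (empty)
PUSH -1  : -1
NEG      : 1
PUSH -28 : 1 -28
OVER     : 1 -28 1
ROT      : -28 1 1
LT       : -28 0
GT       : 0
POP      : (empty)
PUSH 9   : 9
PUSH -5  : 9 -5
STORE 1  : 9
PUSH 8   : 9 8
GT       : 1
LOAD 1   : 1 -5
ADD      : -4

-4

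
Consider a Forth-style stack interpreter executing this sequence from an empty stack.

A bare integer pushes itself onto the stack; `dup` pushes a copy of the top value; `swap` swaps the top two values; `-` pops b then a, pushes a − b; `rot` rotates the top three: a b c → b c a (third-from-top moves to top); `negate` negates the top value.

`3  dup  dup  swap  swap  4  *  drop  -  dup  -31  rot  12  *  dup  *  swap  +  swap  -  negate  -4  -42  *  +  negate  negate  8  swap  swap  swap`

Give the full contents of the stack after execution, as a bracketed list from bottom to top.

3       3
dup     3 3
dup     3 3 3
swap    3 3 3
swap    3 3 3
4       3 3 3 4
*       3 3 12
drop    3 3
-       0
dup     0 0
-31     0 0 -31
rot     0 -31 0
12      0 -31 0 12
*       0 -31 0
dup     0 -31 0 0
*       0 -31 0
swap    0 0 -31
+       0 -31
swap    -31 0
-       -31
negate  31
-4      31 -4
-42     31 -4 -42
*       31 168
+       199
negate  -199
negate  199
8       199 8
swap    8 199
swap    199 8
swap    8 199

[8, 199]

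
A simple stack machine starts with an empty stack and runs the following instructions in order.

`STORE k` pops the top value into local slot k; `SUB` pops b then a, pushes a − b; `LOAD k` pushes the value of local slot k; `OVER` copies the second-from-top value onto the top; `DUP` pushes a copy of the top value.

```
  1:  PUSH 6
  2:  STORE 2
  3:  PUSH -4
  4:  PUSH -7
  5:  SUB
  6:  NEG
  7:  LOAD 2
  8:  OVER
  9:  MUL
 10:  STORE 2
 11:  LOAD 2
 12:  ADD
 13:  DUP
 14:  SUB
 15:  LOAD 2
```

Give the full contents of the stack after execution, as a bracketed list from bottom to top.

[0, -18]

PUSH 6   6
STORE 2  (empty)
PUSH -4  -4
PUSH -7  -4 -7
SUB      3
NEG      -3
LOAD 2   -3 6
OVER     -3 6 -3
MUL      -3 -18
STORE 2  -3
LOAD 2   -3 -18
ADD      -21
DUP      -21 -21
SUB      0
LOAD 2   0 -18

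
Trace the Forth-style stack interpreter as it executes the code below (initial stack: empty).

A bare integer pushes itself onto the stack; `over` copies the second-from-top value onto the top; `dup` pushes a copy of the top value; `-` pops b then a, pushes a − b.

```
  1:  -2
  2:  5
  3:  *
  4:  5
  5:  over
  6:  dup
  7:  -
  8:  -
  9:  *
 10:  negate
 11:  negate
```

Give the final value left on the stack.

-2     -> -2
5      -> -2 5
*      -> -10
5      -> -10 5
over   -> -10 5 -10
dup    -> -10 5 -10 -10
-      -> -10 5 0
-      -> -10 5
*      -> -50
negate -> 50
negate -> -50

-50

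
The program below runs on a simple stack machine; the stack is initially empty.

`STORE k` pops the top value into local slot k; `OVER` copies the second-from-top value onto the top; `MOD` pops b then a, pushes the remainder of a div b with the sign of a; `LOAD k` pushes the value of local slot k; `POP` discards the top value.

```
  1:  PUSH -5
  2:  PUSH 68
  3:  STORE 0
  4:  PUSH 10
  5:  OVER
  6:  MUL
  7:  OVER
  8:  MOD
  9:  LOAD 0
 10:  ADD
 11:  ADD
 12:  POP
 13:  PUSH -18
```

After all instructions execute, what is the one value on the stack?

PUSH -5   -5
PUSH 68   -5 68
STORE 0   -5
PUSH 10   -5 10
OVER      -5 10 -5
MUL       -5 -50
OVER      -5 -50 -5
MOD       -5 0
LOAD 0    -5 0 68
ADD       -5 68
ADD       63
POP       (empty)
PUSH -18  -18

-18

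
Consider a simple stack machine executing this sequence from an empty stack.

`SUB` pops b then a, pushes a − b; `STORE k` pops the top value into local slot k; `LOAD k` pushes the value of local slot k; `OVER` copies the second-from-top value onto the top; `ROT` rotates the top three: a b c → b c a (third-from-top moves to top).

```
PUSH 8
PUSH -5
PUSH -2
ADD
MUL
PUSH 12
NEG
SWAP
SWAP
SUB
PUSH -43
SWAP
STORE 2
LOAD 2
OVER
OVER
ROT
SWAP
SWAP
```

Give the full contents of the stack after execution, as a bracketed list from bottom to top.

[-43, -43, -44, -44]

PUSH 8   -> [8]
PUSH -5  -> [8, -5]
PUSH -2  -> [8, -5, -2]
ADD      -> [8, -7]
MUL      -> [-56]
PUSH 12  -> [-56, 12]
NEG      -> [-56, -12]
SWAP     -> [-12, -56]
SWAP     -> [-56, -12]
SUB      -> [-44]
PUSH -43 -> [-44, -43]
SWAP     -> [-43, -44]
STORE 2  -> [-43]
LOAD 2   -> [-43, -44]
OVER     -> [-43, -44, -43]
OVER     -> [-43, -44, -43, -44]
ROT      -> [-43, -43, -44, -44]
SWAP     -> [-43, -43, -44, -44]
SWAP     -> [-43, -43, -44, -44]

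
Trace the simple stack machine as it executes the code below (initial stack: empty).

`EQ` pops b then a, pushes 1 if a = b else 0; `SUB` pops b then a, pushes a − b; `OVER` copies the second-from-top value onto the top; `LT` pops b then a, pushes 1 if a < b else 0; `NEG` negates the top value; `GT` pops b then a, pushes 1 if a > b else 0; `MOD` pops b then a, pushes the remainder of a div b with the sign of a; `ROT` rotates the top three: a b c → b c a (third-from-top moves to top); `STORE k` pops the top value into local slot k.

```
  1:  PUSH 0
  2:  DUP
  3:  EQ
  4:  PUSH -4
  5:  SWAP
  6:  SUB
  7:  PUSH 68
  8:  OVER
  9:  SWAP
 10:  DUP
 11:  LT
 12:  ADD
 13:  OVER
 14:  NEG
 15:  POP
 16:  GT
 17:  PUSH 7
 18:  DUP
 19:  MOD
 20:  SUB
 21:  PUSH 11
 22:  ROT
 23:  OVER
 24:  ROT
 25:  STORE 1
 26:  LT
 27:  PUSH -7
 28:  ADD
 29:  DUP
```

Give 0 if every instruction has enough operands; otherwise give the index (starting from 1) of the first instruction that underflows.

22

PUSH 0  : [0]
DUP     : [0, 0]
EQ      : [1]
PUSH -4 : [1, -4]
SWAP    : [-4, 1]
SUB     : [-5]
PUSH 68 : [-5, 68]
OVER    : [-5, 68, -5]
SWAP    : [-5, -5, 68]
DUP     : [-5, -5, 68, 68]
LT      : [-5, -5, 0]
ADD     : [-5, -5]
OVER    : [-5, -5, -5]
NEG     : [-5, -5, 5]
POP     : [-5, -5]
GT      : [0]
PUSH 7  : [0, 7]
DUP     : [0, 7, 7]
MOD     : [0, 0]
SUB     : [0]
PUSH 11 : [0, 11]
ROT  — needs 3 operands, stack has 2 → underflow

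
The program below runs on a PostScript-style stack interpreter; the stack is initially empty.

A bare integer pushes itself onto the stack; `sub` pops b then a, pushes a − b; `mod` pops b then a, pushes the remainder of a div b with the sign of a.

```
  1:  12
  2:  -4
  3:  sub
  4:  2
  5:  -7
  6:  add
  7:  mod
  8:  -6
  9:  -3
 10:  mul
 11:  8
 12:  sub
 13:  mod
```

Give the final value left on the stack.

12  -> 12
-4  -> 12 -4
sub -> 16
2   -> 16 2
-7  -> 16 2 -7
add -> 16 -5
mod -> 1
-6  -> 1 -6
-3  -> 1 -6 -3
mul -> 1 18
8   -> 1 18 8
sub -> 1 10
mod -> 1

1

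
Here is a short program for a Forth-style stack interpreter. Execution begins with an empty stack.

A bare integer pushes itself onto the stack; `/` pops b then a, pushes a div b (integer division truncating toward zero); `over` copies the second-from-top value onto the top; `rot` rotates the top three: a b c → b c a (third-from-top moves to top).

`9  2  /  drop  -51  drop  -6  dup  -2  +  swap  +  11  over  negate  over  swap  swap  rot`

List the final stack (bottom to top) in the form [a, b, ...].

[-14, 14, 11, 11]

9      -> 9
2      -> 9 2
/      -> 4
drop   -> (empty)
-51    -> -51
drop   -> (empty)
-6     -> -6
dup    -> -6 -6
-2     -> -6 -6 -2
+      -> -6 -8
swap   -> -8 -6
+      -> -14
11     -> -14 11
over   -> -14 11 -14
negate -> -14 11 14
over   -> -14 11 14 11
swap   -> -14 11 11 14
swap   -> -14 11 14 11
rot    -> -14 14 11 11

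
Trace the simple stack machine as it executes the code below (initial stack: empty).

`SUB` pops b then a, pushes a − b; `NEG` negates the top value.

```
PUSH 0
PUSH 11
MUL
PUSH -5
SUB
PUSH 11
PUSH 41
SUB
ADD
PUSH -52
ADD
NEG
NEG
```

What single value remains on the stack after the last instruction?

PUSH 0   : [0]
PUSH 11  : [0, 11]
MUL      : [0]
PUSH -5  : [0, -5]
SUB      : [5]
PUSH 11  : [5, 11]
PUSH 41  : [5, 11, 41]
SUB      : [5, -30]
ADD      : [-25]
PUSH -52 : [-25, -52]
ADD      : [-77]
NEG      : [77]
NEG      : [-77]

-77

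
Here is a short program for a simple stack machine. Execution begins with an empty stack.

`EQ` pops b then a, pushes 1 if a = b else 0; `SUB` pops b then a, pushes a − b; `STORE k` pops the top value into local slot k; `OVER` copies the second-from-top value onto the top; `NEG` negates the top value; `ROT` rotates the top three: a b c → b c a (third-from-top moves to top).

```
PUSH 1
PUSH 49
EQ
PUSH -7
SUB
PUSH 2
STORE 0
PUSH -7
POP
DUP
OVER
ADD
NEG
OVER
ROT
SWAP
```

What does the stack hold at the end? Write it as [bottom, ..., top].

PUSH 1  -> [1]
PUSH 49 -> [1, 49]
EQ      -> [0]
PUSH -7 -> [0, -7]
SUB     -> [7]
PUSH 2  -> [7, 2]
STORE 0 -> [7]
PUSH -7 -> [7, -7]
POP     -> [7]
DUP     -> [7, 7]
OVER    -> [7, 7, 7]
ADD     -> [7, 14]
NEG     -> [7, -14]
OVER    -> [7, -14, 7]
ROT     -> [-14, 7, 7]
SWAP    -> [-14, 7, 7]

[-14, 7, 7]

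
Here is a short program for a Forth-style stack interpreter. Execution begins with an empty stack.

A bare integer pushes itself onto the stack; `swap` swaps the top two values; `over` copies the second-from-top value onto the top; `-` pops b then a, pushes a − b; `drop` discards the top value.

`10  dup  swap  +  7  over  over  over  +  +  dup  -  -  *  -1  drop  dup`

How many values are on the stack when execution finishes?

2

10   : [10]
dup  : [10, 10]
swap : [10, 10]
+    : [20]
7    : [20, 7]
over : [20, 7, 20]
over : [20, 7, 20, 7]
over : [20, 7, 20, 7, 20]
+    : [20, 7, 20, 27]
+    : [20, 7, 47]
dup  : [20, 7, 47, 47]
-    : [20, 7, 0]
-    : [20, 7]
*    : [140]
-1   : [140, -1]
drop : [140]
dup  : [140, 140]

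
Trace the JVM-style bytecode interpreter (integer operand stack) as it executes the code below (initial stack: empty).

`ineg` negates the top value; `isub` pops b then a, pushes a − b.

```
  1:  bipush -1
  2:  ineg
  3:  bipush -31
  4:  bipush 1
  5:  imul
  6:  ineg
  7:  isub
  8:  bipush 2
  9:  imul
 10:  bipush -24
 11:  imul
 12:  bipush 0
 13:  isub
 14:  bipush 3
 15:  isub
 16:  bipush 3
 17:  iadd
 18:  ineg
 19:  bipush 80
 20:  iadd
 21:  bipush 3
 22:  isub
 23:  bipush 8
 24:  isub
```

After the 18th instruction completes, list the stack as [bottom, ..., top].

bipush -1  : [-1]
ineg       : [1]
bipush -31 : [1, -31]
bipush 1   : [1, -31, 1]
imul       : [1, -31]
ineg       : [1, 31]
isub       : [-30]
bipush 2   : [-30, 2]
imul       : [-60]
bipush -24 : [-60, -24]
imul       : [1440]
bipush 0   : [1440, 0]
isub       : [1440]
bipush 3   : [1440, 3]
isub       : [1437]
bipush 3   : [1437, 3]
iadd       : [1440]
ineg       : [-1440]

[-1440]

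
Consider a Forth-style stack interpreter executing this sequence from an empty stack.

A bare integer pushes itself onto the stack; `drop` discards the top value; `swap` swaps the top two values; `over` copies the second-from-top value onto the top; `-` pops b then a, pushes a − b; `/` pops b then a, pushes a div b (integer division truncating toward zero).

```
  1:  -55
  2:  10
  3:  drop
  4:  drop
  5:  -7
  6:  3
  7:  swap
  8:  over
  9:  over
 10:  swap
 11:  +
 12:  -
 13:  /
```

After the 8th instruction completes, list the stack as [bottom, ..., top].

[3, -7, 3]

-55  -> -55
10   -> -55 10
drop -> -55
drop -> (empty)
-7   -> -7
3    -> -7 3
swap -> 3 -7
over -> 3 -7 3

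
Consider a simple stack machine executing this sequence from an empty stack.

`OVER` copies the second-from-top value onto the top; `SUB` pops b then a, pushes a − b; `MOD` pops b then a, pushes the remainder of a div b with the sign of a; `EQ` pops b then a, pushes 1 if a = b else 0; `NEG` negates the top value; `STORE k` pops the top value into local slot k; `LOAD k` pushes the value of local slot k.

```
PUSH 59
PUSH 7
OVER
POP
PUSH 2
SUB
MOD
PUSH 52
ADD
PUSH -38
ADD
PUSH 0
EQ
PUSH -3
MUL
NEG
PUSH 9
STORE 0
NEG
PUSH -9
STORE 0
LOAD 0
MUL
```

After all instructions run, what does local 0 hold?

PUSH 59  : 59
PUSH 7   : 59 7
OVER     : 59 7 59
POP      : 59 7
PUSH 2   : 59 7 2
SUB      : 59 5
MOD      : 4
PUSH 52  : 4 52
ADD      : 56
PUSH -38 : 56 -38
ADD      : 18
PUSH 0   : 18 0
EQ       : 0
PUSH -3  : 0 -3
MUL      : 0
NEG      : 0
PUSH 9   : 0 9
STORE 0  : 0
NEG      : 0
PUSH -9  : 0 -9
STORE 0  : 0
LOAD 0   : 0 -9
MUL      : 0

-9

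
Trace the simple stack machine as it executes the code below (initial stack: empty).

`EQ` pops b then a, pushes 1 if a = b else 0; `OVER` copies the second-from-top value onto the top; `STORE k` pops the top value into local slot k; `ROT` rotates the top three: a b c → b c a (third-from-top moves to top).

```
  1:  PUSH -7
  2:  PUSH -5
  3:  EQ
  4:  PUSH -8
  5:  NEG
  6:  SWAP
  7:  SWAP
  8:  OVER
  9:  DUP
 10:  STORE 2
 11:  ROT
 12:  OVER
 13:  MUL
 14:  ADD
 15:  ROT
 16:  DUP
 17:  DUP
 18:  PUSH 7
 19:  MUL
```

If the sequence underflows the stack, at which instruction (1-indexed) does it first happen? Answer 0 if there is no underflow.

15

PUSH -7 : -7
PUSH -5 : -7 -5
EQ      : 0
PUSH -8 : 0 -8
NEG     : 0 8
SWAP    : 8 0
SWAP    : 0 8
OVER    : 0 8 0
DUP     : 0 8 0 0
STORE 2 : 0 8 0
ROT     : 8 0 0
OVER    : 8 0 0 0
MUL     : 8 0 0
ADD     : 8 0
ROT  — needs 3 operands, stack has 2 → underflow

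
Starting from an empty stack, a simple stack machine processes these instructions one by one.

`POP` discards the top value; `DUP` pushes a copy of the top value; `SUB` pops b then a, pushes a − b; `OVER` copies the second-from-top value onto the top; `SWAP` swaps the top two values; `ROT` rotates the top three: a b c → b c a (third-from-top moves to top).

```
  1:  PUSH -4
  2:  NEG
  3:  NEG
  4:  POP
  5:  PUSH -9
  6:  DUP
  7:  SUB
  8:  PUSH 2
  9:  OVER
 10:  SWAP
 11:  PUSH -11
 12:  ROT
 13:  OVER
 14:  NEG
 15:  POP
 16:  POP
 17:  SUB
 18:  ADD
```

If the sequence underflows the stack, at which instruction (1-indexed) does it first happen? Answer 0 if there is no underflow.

PUSH -4   -4
NEG       4
NEG       -4
POP       (empty)
PUSH -9   -9
DUP       -9 -9
SUB       0
PUSH 2    0 2
OVER      0 2 0
SWAP      0 0 2
PUSH -11  0 0 2 -11
ROT       0 2 -11 0
OVER      0 2 -11 0 -11
NEG       0 2 -11 0 11
POP       0 2 -11 0
POP       0 2 -11
SUB       0 13
ADD       13

0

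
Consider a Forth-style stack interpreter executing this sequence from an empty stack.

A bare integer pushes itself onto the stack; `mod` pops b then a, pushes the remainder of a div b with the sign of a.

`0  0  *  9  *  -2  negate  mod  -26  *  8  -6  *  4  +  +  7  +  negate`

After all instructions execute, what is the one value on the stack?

0      : [0]
0      : [0, 0]
*      : [0]
9      : [0, 9]
*      : [0]
-2     : [0, -2]
negate : [0, 2]
mod    : [0]
-26    : [0, -26]
*      : [0]
8      : [0, 8]
-6     : [0, 8, -6]
*      : [0, -48]
4      : [0, -48, 4]
+      : [0, -44]
+      : [-44]
7      : [-44, 7]
+      : [-37]
negate : [37]

37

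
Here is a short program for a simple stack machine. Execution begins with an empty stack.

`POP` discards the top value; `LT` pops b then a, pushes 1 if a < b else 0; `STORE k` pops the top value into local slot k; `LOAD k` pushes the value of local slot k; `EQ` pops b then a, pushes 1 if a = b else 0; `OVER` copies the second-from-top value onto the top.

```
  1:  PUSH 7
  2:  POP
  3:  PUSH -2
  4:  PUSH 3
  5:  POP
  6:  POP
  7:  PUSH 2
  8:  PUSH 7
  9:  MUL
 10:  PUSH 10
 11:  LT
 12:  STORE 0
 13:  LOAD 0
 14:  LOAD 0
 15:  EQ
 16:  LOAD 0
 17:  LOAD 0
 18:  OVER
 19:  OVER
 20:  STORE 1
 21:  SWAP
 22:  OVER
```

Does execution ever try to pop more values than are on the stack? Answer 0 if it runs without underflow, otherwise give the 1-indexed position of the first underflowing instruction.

PUSH 7   7
POP      (empty)
PUSH -2  -2
PUSH 3   -2 3
POP      -2
POP      (empty)
PUSH 2   2
PUSH 7   2 7
MUL      14
PUSH 10  14 10
LT       0
STORE 0  (empty)
LOAD 0   0
LOAD 0   0 0
EQ       1
LOAD 0   1 0
LOAD 0   1 0 0
OVER     1 0 0 0
OVER     1 0 0 0 0
STORE 1  1 0 0 0
SWAP     1 0 0 0
OVER     1 0 0 0 0

0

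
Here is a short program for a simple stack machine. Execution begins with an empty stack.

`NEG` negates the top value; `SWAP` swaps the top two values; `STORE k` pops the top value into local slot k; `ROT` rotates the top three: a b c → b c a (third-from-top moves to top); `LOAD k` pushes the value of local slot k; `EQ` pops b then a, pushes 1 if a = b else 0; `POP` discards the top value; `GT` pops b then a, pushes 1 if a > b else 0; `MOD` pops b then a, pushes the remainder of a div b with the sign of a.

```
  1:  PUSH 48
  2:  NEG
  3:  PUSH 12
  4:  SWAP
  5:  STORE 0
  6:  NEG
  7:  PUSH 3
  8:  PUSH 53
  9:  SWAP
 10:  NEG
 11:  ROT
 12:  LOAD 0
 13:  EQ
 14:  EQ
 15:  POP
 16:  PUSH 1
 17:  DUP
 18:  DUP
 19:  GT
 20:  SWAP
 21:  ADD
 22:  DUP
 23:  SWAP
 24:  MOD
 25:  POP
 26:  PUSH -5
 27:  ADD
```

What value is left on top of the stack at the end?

PUSH 48 : 48
NEG     : -48
PUSH 12 : -48 12
SWAP    : 12 -48
STORE 0 : 12
NEG     : -12
PUSH 3  : -12 3
PUSH 53 : -12 3 53
SWAP    : -12 53 3
NEG     : -12 53 -3
ROT     : 53 -3 -12
LOAD 0  : 53 -3 -12 -48
EQ      : 53 -3 0
EQ      : 53 0
POP     : 53
PUSH 1  : 53 1
DUP     : 53 1 1
DUP     : 53 1 1 1
GT      : 53 1 0
SWAP    : 53 0 1
ADD     : 53 1
DUP     : 53 1 1
SWAP    : 53 1 1
MOD     : 53 0
POP     : 53
PUSH -5 : 53 -5
ADD     : 48

48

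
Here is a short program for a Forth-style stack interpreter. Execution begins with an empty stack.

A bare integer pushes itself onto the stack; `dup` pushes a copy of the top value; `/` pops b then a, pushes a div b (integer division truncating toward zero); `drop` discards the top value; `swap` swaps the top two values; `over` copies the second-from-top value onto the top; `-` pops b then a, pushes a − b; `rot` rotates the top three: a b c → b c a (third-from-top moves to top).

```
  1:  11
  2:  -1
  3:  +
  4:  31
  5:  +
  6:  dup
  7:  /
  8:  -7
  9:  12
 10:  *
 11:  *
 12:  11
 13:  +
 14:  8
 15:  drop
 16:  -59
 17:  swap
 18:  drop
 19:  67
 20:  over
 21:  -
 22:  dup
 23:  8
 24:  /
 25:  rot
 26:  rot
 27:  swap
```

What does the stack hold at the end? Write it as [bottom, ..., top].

[15, 126, -59]

11    11
-1    11 -1
+     10
31    10 31
+     41
dup   41 41
/     1
-7    1 -7
12    1 -7 12
*     1 -84
*     -84
11    -84 11
+     -73
8     -73 8
drop  -73
-59   -73 -59
swap  -59 -73
drop  -59
67    -59 67
over  -59 67 -59
-     -59 126
dup   -59 126 126
8     -59 126 126 8
/     -59 126 15
rot   126 15 -59
rot   15 -59 126
swap  15 126 -59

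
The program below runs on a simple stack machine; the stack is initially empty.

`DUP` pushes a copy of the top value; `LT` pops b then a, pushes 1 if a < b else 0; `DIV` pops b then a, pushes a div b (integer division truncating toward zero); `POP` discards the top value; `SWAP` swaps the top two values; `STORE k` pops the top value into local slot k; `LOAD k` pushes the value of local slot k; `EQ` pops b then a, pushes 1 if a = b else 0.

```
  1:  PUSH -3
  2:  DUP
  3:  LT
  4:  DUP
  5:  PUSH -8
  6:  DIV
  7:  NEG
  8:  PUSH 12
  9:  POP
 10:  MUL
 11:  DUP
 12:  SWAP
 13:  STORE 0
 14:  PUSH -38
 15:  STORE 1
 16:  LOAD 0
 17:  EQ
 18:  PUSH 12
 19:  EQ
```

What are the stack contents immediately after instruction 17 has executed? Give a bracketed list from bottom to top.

[1]

PUSH -3  → [-3]
DUP      → [-3, -3]
LT       → [0]
DUP      → [0, 0]
PUSH -8  → [0, 0, -8]
DIV      → [0, 0]
NEG      → [0, 0]
PUSH 12  → [0, 0, 12]
POP      → [0, 0]
MUL      → [0]
DUP      → [0, 0]
SWAP     → [0, 0]
STORE 0  → [0]
PUSH -38 → [0, -38]
STORE 1  → [0]
LOAD 0   → [0, 0]
EQ       → [1]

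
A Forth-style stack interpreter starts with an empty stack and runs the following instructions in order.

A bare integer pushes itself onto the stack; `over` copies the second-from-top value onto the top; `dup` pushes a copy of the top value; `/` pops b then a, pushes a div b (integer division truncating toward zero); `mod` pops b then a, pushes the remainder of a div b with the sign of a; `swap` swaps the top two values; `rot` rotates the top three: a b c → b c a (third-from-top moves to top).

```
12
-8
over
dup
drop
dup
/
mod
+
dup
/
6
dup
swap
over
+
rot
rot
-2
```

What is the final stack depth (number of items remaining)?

12   : 12
-8   : 12 -8
over : 12 -8 12
dup  : 12 -8 12 12
drop : 12 -8 12
dup  : 12 -8 12 12
/    : 12 -8 1
mod  : 12 0
+    : 12
dup  : 12 12
/    : 1
6    : 1 6
dup  : 1 6 6
swap : 1 6 6
over : 1 6 6 6
+    : 1 6 12
rot  : 6 12 1
rot  : 12 1 6
-2   : 12 1 6 -2

4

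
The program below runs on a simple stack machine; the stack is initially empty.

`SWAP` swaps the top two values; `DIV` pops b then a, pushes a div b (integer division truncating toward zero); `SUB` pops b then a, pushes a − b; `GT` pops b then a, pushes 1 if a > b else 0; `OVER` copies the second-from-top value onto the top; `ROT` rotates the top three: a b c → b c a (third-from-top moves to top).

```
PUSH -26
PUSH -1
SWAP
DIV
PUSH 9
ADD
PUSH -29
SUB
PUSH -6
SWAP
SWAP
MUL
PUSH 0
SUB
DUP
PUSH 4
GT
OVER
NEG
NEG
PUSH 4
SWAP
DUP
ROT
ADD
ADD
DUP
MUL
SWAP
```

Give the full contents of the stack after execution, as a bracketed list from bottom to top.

PUSH -26  -26
PUSH -1   -26 -1
SWAP      -1 -26
DIV       0
PUSH 9    0 9
ADD       9
PUSH -29  9 -29
SUB       38
PUSH -6   38 -6
SWAP      -6 38
SWAP      38 -6
MUL       -228
PUSH 0    -228 0
SUB       -228
DUP       -228 -228
PUSH 4    -228 -228 4
GT        -228 0
OVER      -228 0 -228
NEG       -228 0 228
NEG       -228 0 -228
PUSH 4    -228 0 -228 4
SWAP      -228 0 4 -228
DUP       -228 0 4 -228 -228
ROT       -228 0 -228 -228 4
ADD       -228 0 -228 -224
ADD       -228 0 -452
DUP       -228 0 -452 -452
MUL       -228 0 204304
SWAP      -228 204304 0

[-228, 204304, 0]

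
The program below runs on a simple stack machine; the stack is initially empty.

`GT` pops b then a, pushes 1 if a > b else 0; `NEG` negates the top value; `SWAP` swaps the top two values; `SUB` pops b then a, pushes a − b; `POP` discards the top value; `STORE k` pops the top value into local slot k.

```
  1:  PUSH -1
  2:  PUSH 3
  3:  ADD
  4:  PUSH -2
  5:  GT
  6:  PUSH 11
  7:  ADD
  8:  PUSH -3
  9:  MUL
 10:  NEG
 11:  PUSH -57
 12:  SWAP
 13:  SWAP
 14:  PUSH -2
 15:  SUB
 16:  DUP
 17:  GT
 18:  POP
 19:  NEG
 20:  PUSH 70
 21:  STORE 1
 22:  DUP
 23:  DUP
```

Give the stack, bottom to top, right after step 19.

[-36]

PUSH -1  -> [-1]
PUSH 3   -> [-1, 3]
ADD      -> [2]
PUSH -2  -> [2, -2]
GT       -> [1]
PUSH 11  -> [1, 11]
ADD      -> [12]
PUSH -3  -> [12, -3]
MUL      -> [-36]
NEG      -> [36]
PUSH -57 -> [36, -57]
SWAP     -> [-57, 36]
SWAP     -> [36, -57]
PUSH -2  -> [36, -57, -2]
SUB      -> [36, -55]
DUP      -> [36, -55, -55]
GT       -> [36, 0]
POP      -> [36]
NEG      -> [-36]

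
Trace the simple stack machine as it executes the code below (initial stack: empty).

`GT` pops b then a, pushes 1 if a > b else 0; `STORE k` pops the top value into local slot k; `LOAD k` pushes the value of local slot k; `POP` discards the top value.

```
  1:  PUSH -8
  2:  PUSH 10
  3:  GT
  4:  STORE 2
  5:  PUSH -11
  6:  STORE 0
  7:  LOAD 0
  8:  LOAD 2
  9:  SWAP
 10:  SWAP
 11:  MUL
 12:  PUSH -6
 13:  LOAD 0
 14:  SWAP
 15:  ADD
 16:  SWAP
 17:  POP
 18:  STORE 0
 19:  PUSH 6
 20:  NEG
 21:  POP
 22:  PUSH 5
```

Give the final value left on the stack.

PUSH -8   -8
PUSH 10   -8 10
GT        0
STORE 2   (empty)
PUSH -11  -11
STORE 0   (empty)
LOAD 0    -11
LOAD 2    -11 0
SWAP      0 -11
SWAP      -11 0
MUL       0
PUSH -6   0 -6
LOAD 0    0 -6 -11
SWAP      0 -11 -6
ADD       0 -17
SWAP      -17 0
POP       -17
STORE 0   (empty)
PUSH 6    6
NEG       -6
POP       (empty)
PUSH 5    5

5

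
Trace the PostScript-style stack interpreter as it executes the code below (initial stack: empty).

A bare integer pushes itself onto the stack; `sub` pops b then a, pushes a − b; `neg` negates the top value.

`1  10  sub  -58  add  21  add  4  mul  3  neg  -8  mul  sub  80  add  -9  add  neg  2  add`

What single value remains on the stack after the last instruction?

139

1    [1]
10   [1, 10]
sub  [-9]
-58  [-9, -58]
add  [-67]
21   [-67, 21]
add  [-46]
4    [-46, 4]
mul  [-184]
3    [-184, 3]
neg  [-184, -3]
-8   [-184, -3, -8]
mul  [-184, 24]
sub  [-208]
80   [-208, 80]
add  [-128]
-9   [-128, -9]
add  [-137]
neg  [137]
2    [137, 2]
add  [139]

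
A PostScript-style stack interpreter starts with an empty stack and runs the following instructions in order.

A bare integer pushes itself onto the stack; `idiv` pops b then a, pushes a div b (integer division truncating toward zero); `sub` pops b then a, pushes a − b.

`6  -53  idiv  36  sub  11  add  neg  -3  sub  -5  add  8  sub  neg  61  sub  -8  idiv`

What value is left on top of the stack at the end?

6    : [6]
-53  : [6, -53]
idiv : [0]
36   : [0, 36]
sub  : [-36]
11   : [-36, 11]
add  : [-25]
neg  : [25]
-3   : [25, -3]
sub  : [28]
-5   : [28, -5]
add  : [23]
8    : [23, 8]
sub  : [15]
neg  : [-15]
61   : [-15, 61]
sub  : [-76]
-8   : [-76, -8]
idiv : [9]

9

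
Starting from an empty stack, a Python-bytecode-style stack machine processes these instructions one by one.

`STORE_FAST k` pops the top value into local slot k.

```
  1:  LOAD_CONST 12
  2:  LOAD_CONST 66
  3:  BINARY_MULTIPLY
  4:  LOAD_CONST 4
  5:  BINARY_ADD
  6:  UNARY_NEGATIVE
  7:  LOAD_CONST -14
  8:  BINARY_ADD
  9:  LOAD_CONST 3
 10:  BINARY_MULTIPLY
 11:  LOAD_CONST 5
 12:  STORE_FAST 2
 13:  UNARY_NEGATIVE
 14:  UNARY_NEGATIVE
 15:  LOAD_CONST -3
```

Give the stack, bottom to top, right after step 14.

[-2430]

LOAD_CONST 12   : 12
LOAD_CONST 66   : 12 66
BINARY_MULTIPLY : 792
LOAD_CONST 4    : 792 4
BINARY_ADD      : 796
UNARY_NEGATIVE  : -796
LOAD_CONST -14  : -796 -14
BINARY_ADD      : -810
LOAD_CONST 3    : -810 3
BINARY_MULTIPLY : -2430
LOAD_CONST 5    : -2430 5
STORE_FAST 2    : -2430
UNARY_NEGATIVE  : 2430
UNARY_NEGATIVE  : -2430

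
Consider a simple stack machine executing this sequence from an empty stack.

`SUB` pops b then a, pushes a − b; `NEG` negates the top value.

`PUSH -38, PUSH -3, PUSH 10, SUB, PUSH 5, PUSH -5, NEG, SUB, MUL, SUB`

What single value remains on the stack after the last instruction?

PUSH -38 → [-38]
PUSH -3  → [-38, -3]
PUSH 10  → [-38, -3, 10]
SUB      → [-38, -13]
PUSH 5   → [-38, -13, 5]
PUSH -5  → [-38, -13, 5, -5]
NEG      → [-38, -13, 5, 5]
SUB      → [-38, -13, 0]
MUL      → [-38, 0]
SUB      → [-38]

-38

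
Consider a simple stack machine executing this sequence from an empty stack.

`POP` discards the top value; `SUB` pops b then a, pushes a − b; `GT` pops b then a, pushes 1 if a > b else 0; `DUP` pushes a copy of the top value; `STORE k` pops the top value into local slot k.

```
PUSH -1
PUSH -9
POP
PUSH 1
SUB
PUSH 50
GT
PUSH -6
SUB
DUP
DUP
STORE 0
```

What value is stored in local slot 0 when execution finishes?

PUSH -1 → -1
PUSH -9 → -1 -9
POP     → -1
PUSH 1  → -1 1
SUB     → -2
PUSH 50 → -2 50
GT      → 0
PUSH -6 → 0 -6
SUB     → 6
DUP     → 6 6
DUP     → 6 6 6
STORE 0 → 6 6

6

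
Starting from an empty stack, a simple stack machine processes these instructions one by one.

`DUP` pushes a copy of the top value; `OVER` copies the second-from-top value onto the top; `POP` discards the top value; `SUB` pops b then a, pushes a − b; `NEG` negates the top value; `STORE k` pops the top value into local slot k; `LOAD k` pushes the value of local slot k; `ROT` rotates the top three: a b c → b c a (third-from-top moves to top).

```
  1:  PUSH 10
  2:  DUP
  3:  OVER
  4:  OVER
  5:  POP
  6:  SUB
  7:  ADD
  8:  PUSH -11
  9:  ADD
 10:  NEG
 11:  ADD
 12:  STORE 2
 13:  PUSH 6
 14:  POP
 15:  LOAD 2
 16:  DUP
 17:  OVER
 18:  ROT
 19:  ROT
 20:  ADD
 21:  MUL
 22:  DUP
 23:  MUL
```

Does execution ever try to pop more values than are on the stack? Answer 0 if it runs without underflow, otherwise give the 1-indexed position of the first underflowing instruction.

11

PUSH 10   10
DUP       10 10
OVER      10 10 10
OVER      10 10 10 10
POP       10 10 10
SUB       10 0
ADD       10
PUSH -11  10 -11
ADD       -1
NEG       1
ADD  — needs 2 operands, stack has 1 → underflow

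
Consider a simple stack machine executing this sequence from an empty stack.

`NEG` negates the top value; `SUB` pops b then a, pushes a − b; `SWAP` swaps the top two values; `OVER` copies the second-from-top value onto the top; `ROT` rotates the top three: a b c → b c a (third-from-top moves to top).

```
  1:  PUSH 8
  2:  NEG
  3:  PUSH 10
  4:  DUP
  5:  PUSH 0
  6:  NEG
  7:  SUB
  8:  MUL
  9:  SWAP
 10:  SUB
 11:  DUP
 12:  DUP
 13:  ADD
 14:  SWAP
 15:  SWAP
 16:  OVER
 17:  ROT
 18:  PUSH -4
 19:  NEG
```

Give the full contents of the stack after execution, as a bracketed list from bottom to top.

PUSH 8  -> 8
NEG     -> -8
PUSH 10 -> -8 10
DUP     -> -8 10 10
PUSH 0  -> -8 10 10 0
NEG     -> -8 10 10 0
SUB     -> -8 10 10
MUL     -> -8 100
SWAP    -> 100 -8
SUB     -> 108
DUP     -> 108 108
DUP     -> 108 108 108
ADD     -> 108 216
SWAP    -> 216 108
SWAP    -> 108 216
OVER    -> 108 216 108
ROT     -> 216 108 108
PUSH -4 -> 216 108 108 -4
NEG     -> 216 108 108 4

[216, 108, 108, 4]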